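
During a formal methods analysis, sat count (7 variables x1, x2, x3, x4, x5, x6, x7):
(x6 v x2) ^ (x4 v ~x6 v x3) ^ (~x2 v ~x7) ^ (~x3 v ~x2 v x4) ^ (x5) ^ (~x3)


CNF with 6 clauses over 7 vars (128 assignments).
An assignment satisfies CNF iff every clause has >=1 true literal.
Check each row (bits = x1,x2,x3,x4,x5,x6,x7; clause T/F shown):
  row 0 [0000000]: clauses=FTTTFT -> 0
  row 1 [0000001]: clauses=FTTTFT -> 0
  row 2 [0000010]: clauses=TFTTFT -> 0
  row 3 [0000011]: clauses=TFTTFT -> 0
  row 4 [0000100]: clauses=FTTTTT -> 0
  (every remaining row is evaluated the same way; all 128 results are listed next)
Full result column, 8 rows per line (x1,x2,x3,x4 fixed per line; x5,x6,x7 runs 000..111 left to right):
  rows 0-7 [x1,x2,x3,x4=0000]: 00000000  (ones: 0)
  rows 8-15 [x1,x2,x3,x4=0001]: 00000011  (ones: 2)
  rows 16-23 [x1,x2,x3,x4=0010]: 00000000  (ones: 0)
  rows 24-31 [x1,x2,x3,x4=0011]: 00000000  (ones: 0)
  rows 32-39 [x1,x2,x3,x4=0100]: 00001000  (ones: 1)
  rows 40-47 [x1,x2,x3,x4=0101]: 00001010  (ones: 2)
  rows 48-55 [x1,x2,x3,x4=0110]: 00000000  (ones: 0)
  rows 56-63 [x1,x2,x3,x4=0111]: 00000000  (ones: 0)
  rows 64-71 [x1,x2,x3,x4=1000]: 00000000  (ones: 0)
  rows 72-79 [x1,x2,x3,x4=1001]: 00000011  (ones: 2)
  rows 80-87 [x1,x2,x3,x4=1010]: 00000000  (ones: 0)
  rows 88-95 [x1,x2,x3,x4=1011]: 00000000  (ones: 0)
  rows 96-103 [x1,x2,x3,x4=1100]: 00001000  (ones: 1)
  rows 104-111 [x1,x2,x3,x4=1101]: 00001010  (ones: 2)
  rows 112-119 [x1,x2,x3,x4=1110]: 00000000  (ones: 0)
  rows 120-127 [x1,x2,x3,x4=1111]: 00000000  (ones: 0)
Satisfying assignments = 0+2+0+0+1+2+0+0+0+2+0+0+1+2+0+0 = 10

10


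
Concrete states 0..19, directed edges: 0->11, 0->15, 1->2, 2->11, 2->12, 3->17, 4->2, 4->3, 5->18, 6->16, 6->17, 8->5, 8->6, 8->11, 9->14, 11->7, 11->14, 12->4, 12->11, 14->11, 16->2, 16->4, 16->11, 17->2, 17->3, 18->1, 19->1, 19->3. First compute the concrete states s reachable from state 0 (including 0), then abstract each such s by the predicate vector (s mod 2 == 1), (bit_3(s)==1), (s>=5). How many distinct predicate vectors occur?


BFS from 0:
Concrete reachable: {0, 7, 11, 14, 15}
Abstract via predicates (s mod 2 == 1), (bit_3(s)==1), (s>=5):
  (0,0,0) <- {0}
  (0,1,1) <- {14}
  (1,0,1) <- {7}
  (1,1,1) <- {11, 15}
Distinct abstract states = 4

4


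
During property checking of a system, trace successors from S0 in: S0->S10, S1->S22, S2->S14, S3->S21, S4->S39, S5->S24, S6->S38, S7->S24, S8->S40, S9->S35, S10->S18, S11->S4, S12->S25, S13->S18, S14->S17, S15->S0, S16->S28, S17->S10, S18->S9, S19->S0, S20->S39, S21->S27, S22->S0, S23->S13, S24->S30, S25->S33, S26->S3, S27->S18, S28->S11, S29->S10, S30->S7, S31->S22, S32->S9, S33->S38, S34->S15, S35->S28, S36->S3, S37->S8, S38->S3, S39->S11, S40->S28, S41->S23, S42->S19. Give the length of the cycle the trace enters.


Trace from S0 until a state repeats:
  S0 -> S10 -> S18 -> S9 -> S35 -> S28 -> S11 -> S4 -> S39 -> S11
S11 first seen at step 6, revisited at step 9.
Cycle length = 9 - 6 = 3

3


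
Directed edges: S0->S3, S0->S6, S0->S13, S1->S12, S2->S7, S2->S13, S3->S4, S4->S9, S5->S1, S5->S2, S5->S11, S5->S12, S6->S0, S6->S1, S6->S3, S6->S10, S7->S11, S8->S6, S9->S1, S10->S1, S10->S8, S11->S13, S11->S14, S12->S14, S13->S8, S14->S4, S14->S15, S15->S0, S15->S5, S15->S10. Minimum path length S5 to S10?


BFS layer-by-layer from S5:
  dist 0: {S5}
  dist 1: {S1, S2, S11, S12}
  dist 2: {S7, S13, S14}
  dist 3: {S4, S8, S15}
  dist 4: {S0, S6, S9, S10}
  -> S10 reached at distance 4
Shortest path length = 4

4


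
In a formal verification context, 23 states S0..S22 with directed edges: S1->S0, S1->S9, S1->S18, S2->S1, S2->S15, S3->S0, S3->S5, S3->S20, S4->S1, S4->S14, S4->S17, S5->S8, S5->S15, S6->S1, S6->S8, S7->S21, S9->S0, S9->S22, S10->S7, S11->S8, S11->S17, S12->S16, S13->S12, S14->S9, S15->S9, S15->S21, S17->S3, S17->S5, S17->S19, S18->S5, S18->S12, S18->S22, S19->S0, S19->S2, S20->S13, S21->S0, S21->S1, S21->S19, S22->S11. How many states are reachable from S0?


BFS from S0:
  layer 0: {S0}
Reachable set: {S0}
Count = 1

1


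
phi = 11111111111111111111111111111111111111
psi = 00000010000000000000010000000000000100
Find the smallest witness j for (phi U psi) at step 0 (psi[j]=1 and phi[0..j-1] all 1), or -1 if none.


(phi U psi) at 0: need smallest j with psi[j]=1 and phi[i]=1 for all i in [0,j).
Scan from step 0:
  step 0: phi=1, psi=0 -> continue
  step 1: phi=1, psi=0 -> continue
  step 2: phi=1, psi=0 -> continue
  step 3: phi=1, psi=0 -> continue
  step 6: psi=1 and phi held for [0,6) -> witness found
Witness step = 6

6


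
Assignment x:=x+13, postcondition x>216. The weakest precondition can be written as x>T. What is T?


Formula: wp(x:=E, P) = P[E/x] (substitute E for x in postcondition)
Step 1: Postcondition: x>216
Step 2: Substitute x+13 for x: x+13>216
Step 3: Solve for x: x > 216-13 = 203

203


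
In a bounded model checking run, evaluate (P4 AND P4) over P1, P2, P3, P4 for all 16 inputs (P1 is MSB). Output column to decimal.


Formula: (P4 AND P4) over P1, P2, P3, P4 (16 rows)
Evaluate each row (bits = P1,P2,P3,P4, MSB first):
  row 0 [0000]: (0 AND 0) -> 0
  row 1 [0001]: (1 AND 1) -> 1
  row 2 [0010]: (0 AND 0) -> 0
  row 3 [0011]: (1 AND 1) -> 1
  row 4 [0100]: (0 AND 0) -> 0
  row 5 [0101]: (1 AND 1) -> 1
  row 6 [0110]: (0 AND 0) -> 0
  row 7 [0111]: (1 AND 1) -> 1
  row 8 [1000]: (0 AND 0) -> 0
  row 9 [1001]: (1 AND 1) -> 1
  row 10 [1010]: (0 AND 0) -> 0
  row 11 [1011]: (1 AND 1) -> 1
  row 12 [1100]: (0 AND 0) -> 0
  row 13 [1101]: (1 AND 1) -> 1
  row 14 [1110]: (0 AND 0) -> 0
  row 15 [1111]: (1 AND 1) -> 1
Full result column, 4 rows per line (P1,P2 fixed per line; P3,P4 runs 00..11 left to right):
  rows 0-3 [P1,P2=00]: 0101  = hex 5
  rows 4-7 [P1,P2=01]: 0101  = hex 5
  rows 8-11 [P1,P2=10]: 0101  = hex 5
  rows 12-15 [P1,P2=11]: 0101  = hex 5
Output column (row 0 .. row 15) = 0101010101010101
Output column grouped in 4s = 0101 0101 0101 0101 = 0x5555
Convert to decimal digit by digit (value = value*16 + digit):
  5 -> 5
  5*16 + 5 = 85
  85*16 + 5 = 1365
  1365*16 + 5 = 21845
Decimal = 21845

21845


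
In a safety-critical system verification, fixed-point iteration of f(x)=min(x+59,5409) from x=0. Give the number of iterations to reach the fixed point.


Step 1: x=0, cap=5409, increment=59
Step 2: x grows by 59 each step until capped at 5409; fixed point is x=5409
Step 3: iterations = ceil(5409/59) = 92

92


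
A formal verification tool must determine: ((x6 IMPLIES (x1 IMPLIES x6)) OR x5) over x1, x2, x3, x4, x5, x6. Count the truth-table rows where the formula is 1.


Formula: ((x6 IMPLIES (x1 IMPLIES x6)) OR x5) over 6 vars (64 rows)
Evaluate each row (x1, x2, x3, x4, x5, x6 as bits, MSB first):
  row 0 [000000]: ((0 IMPLIES (0 IMPLIES 0)) OR 0) -> 1
  row 1 [000001]: ((1 IMPLIES (0 IMPLIES 1)) OR 0) -> 1
  row 2 [000010]: ((0 IMPLIES (0 IMPLIES 0)) OR 1) -> 1
  row 3 [000011]: ((1 IMPLIES (0 IMPLIES 1)) OR 1) -> 1
  row 4 [000100]: ((0 IMPLIES (0 IMPLIES 0)) OR 0) -> 1
  (every remaining row is evaluated the same way; all 64 results are listed next)
Full result column, 8 rows per line (x1,x2,x3 fixed per line; x4,x5,x6 runs 000..111 left to right):
  rows 0-7 [x1,x2,x3=000]: 11111111  (ones: 8)
  rows 8-15 [x1,x2,x3=001]: 11111111  (ones: 8)
  rows 16-23 [x1,x2,x3=010]: 11111111  (ones: 8)
  rows 24-31 [x1,x2,x3=011]: 11111111  (ones: 8)
  rows 32-39 [x1,x2,x3=100]: 11111111  (ones: 8)
  rows 40-47 [x1,x2,x3=101]: 11111111  (ones: 8)
  rows 48-55 [x1,x2,x3=110]: 11111111  (ones: 8)
  rows 56-63 [x1,x2,x3=111]: 11111111  (ones: 8)
Count of 1-rows = 8+8+8+8+8+8+8+8 = 64

64


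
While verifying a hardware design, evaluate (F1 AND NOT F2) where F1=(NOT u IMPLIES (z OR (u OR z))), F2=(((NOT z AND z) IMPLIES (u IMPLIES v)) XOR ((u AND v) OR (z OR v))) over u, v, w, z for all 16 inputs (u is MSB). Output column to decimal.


F1 = (NOT u IMPLIES (z OR (u OR z)))
F2 = (((NOT z AND z) IMPLIES (u IMPLIES v)) XOR ((u AND v) OR (z OR v)))
Counterexample to F1=>F2 is where F1=1 and F2=0.
Evaluate each row (bits = u,v,w,z, MSB first):
  row 0 [0000]: F1=0 F2=1 -> F1&~F2 -> 0
  row 1 [0001]: F1=1 F2=0 -> F1&~F2 -> 1
  row 2 [0010]: F1=0 F2=1 -> F1&~F2 -> 0
  row 3 [0011]: F1=1 F2=0 -> F1&~F2 -> 1
  row 4 [0100]: F1=0 F2=0 -> F1&~F2 -> 0
  row 5 [0101]: F1=1 F2=0 -> F1&~F2 -> 1
  row 6 [0110]: F1=0 F2=0 -> F1&~F2 -> 0
  row 7 [0111]: F1=1 F2=0 -> F1&~F2 -> 1
  row 8 [1000]: F1=1 F2=1 -> F1&~F2 -> 0
  row 9 [1001]: F1=1 F2=0 -> F1&~F2 -> 1
  row 10 [1010]: F1=1 F2=1 -> F1&~F2 -> 0
  row 11 [1011]: F1=1 F2=0 -> F1&~F2 -> 1
  row 12 [1100]: F1=1 F2=0 -> F1&~F2 -> 1
  row 13 [1101]: F1=1 F2=0 -> F1&~F2 -> 1
  row 14 [1110]: F1=1 F2=0 -> F1&~F2 -> 1
  row 15 [1111]: F1=1 F2=0 -> F1&~F2 -> 1
Full result column, 4 rows per line (u,v fixed per line; w,z runs 00..11 left to right):
  rows 0-3 [u,v=00]: 0101  = hex 5
  rows 4-7 [u,v=01]: 0101  = hex 5
  rows 8-11 [u,v=10]: 0101  = hex 5
  rows 12-15 [u,v=11]: 1111  = hex F
Counterexample vector (row 0 .. row 15) = 0101010101011111
Output column grouped in 4s = 0101 0101 0101 1111 = 0x555F
Convert to decimal digit by digit (value = value*16 + digit):
  5 -> 5
  5*16 + 5 = 85
  85*16 + 5 = 1365
  1365*16 + 15 (F) = 21855
Decimal = 21855

21855


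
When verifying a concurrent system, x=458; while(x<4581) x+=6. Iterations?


Step 1: x goes from 458 toward 4581 by 6; the body runs while x<4581, so iterations = ceil((bound-start)/step)
Step 2: Distance=4123
Step 3: ceil(4123/6)=688

688


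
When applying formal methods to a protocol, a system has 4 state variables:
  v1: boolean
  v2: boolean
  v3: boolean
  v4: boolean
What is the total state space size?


State space = product of domain sizes of all variables.
Domain sizes:
  v1 (boolean): 2
  v2 (boolean): 2
  v3 (boolean): 2
  v4 (boolean): 2
Product = 2 * 2 * 2 * 2 = 16

16


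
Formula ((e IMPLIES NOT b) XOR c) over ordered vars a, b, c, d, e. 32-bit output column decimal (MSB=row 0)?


Formula: ((e IMPLIES NOT b) XOR c) over a, b, c, d, e (32 rows)
Evaluate each row (bits = a,b,c,d,e, MSB first):
  row 0 [00000]: ((0 IMPLIES NOT 0) XOR 0) -> 1
  row 1 [00001]: ((1 IMPLIES NOT 0) XOR 0) -> 1
  row 2 [00010]: ((0 IMPLIES NOT 0) XOR 0) -> 1
  row 3 [00011]: ((1 IMPLIES NOT 0) XOR 0) -> 1
  row 4 [00100]: ((0 IMPLIES NOT 0) XOR 1) -> 0
  row 5 [00101]: ((1 IMPLIES NOT 0) XOR 1) -> 0
  row 6 [00110]: ((0 IMPLIES NOT 0) XOR 1) -> 0
  row 7 [00111]: ((1 IMPLIES NOT 0) XOR 1) -> 0
  row 8 [01000]: ((0 IMPLIES NOT 1) XOR 0) -> 1
  row 9 [01001]: ((1 IMPLIES NOT 1) XOR 0) -> 0
  row 10 [01010]: ((0 IMPLIES NOT 1) XOR 0) -> 1
  row 11 [01011]: ((1 IMPLIES NOT 1) XOR 0) -> 0
  row 12 [01100]: ((0 IMPLIES NOT 1) XOR 1) -> 0
  row 13 [01101]: ((1 IMPLIES NOT 1) XOR 1) -> 1
  row 14 [01110]: ((0 IMPLIES NOT 1) XOR 1) -> 0
  row 15 [01111]: ((1 IMPLIES NOT 1) XOR 1) -> 1
  row 16 [10000]: ((0 IMPLIES NOT 0) XOR 0) -> 1
  row 17 [10001]: ((1 IMPLIES NOT 0) XOR 0) -> 1
  row 18 [10010]: ((0 IMPLIES NOT 0) XOR 0) -> 1
  row 19 [10011]: ((1 IMPLIES NOT 0) XOR 0) -> 1
  row 20 [10100]: ((0 IMPLIES NOT 0) XOR 1) -> 0
  row 21 [10101]: ((1 IMPLIES NOT 0) XOR 1) -> 0
  row 22 [10110]: ((0 IMPLIES NOT 0) XOR 1) -> 0
  row 23 [10111]: ((1 IMPLIES NOT 0) XOR 1) -> 0
  row 24 [11000]: ((0 IMPLIES NOT 1) XOR 0) -> 1
  row 25 [11001]: ((1 IMPLIES NOT 1) XOR 0) -> 0
  row 26 [11010]: ((0 IMPLIES NOT 1) XOR 0) -> 1
  row 27 [11011]: ((1 IMPLIES NOT 1) XOR 0) -> 0
  row 28 [11100]: ((0 IMPLIES NOT 1) XOR 1) -> 0
  row 29 [11101]: ((1 IMPLIES NOT 1) XOR 1) -> 1
  row 30 [11110]: ((0 IMPLIES NOT 1) XOR 1) -> 0
  row 31 [11111]: ((1 IMPLIES NOT 1) XOR 1) -> 1
Full result column, 4 rows per line (a,b,c fixed per line; d,e runs 00..11 left to right):
  rows 0-3 [a,b,c=000]: 1111  = hex F
  rows 4-7 [a,b,c=001]: 0000  = hex 0
  rows 8-11 [a,b,c=010]: 1010  = hex A
  rows 12-15 [a,b,c=011]: 0101  = hex 5
  rows 16-19 [a,b,c=100]: 1111  = hex F
  rows 20-23 [a,b,c=101]: 0000  = hex 0
  rows 24-27 [a,b,c=110]: 1010  = hex A
  rows 28-31 [a,b,c=111]: 0101  = hex 5
Output column (row 0 .. row 31) = 11110000101001011111000010100101
Output column grouped in 4s = 1111 0000 1010 0101 1111 0000 1010 0101 = 0xF0A5F0A5
Convert to decimal digit by digit (value = value*16 + digit):
  F -> 15
  15*16 + 0 = 240
  240*16 + 10 (A) = 3850
  3850*16 + 5 = 61605
  61605*16 + 15 (F) = 985695
  985695*16 + 0 = 15771120
  15771120*16 + 10 (A) = 252337930
  252337930*16 + 5 = 4037406885
Decimal = 4037406885

4037406885


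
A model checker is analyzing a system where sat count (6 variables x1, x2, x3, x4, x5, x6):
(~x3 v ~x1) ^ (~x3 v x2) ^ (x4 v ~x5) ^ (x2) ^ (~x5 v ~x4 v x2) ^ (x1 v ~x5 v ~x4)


CNF with 6 clauses over 6 vars (64 assignments).
An assignment satisfies CNF iff every clause has >=1 true literal.
Check each row (bits = x1,x2,x3,x4,x5,x6; clause T/F shown):
  row 0 [000000]: clauses=TTTFTT -> 0
  row 1 [000001]: clauses=TTTFTT -> 0
  row 2 [000010]: clauses=TTFFTT -> 0
  row 3 [000011]: clauses=TTFFTT -> 0
  row 4 [000100]: clauses=TTTFTT -> 0
  (every remaining row is evaluated the same way; all 64 results are listed next)
Full result column, 8 rows per line (x1,x2,x3 fixed per line; x4,x5,x6 runs 000..111 left to right):
  rows 0-7 [x1,x2,x3=000]: 00000000  (ones: 0)
  rows 8-15 [x1,x2,x3=001]: 00000000  (ones: 0)
  rows 16-23 [x1,x2,x3=010]: 11001100  (ones: 4)
  rows 24-31 [x1,x2,x3=011]: 11001100  (ones: 4)
  rows 32-39 [x1,x2,x3=100]: 00000000  (ones: 0)
  rows 40-47 [x1,x2,x3=101]: 00000000  (ones: 0)
  rows 48-55 [x1,x2,x3=110]: 11001111  (ones: 6)
  rows 56-63 [x1,x2,x3=111]: 00000000  (ones: 0)
Satisfying assignments = 0+0+4+4+0+0+6+0 = 14

14


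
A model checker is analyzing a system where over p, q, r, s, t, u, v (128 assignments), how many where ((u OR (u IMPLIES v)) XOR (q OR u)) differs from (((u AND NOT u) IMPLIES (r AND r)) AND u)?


F1 = ((u OR (u IMPLIES v)) XOR (q OR u))
F2 = (((u AND NOT u) IMPLIES (r AND r)) AND u)
Evaluate both on each of 128 rows (bits = p,q,r,s,t,u,v):
  row 0 [0000000]: F1=1 F2=0 (differ) -> 1
  row 1 [0000001]: F1=1 F2=0 (differ) -> 1
  row 2 [0000010]: F1=0 F2=1 (differ) -> 1
  row 3 [0000011]: F1=0 F2=1 (differ) -> 1
  row 4 [0000100]: F1=1 F2=0 (differ) -> 1
  (every remaining row is evaluated the same way; all 128 results are listed next)
Full result column, 8 rows per line (p,q,r,s fixed per line; t,u,v runs 000..111 left to right):
  rows 0-7 [p,q,r,s=0000]: 11111111  (ones: 8)
  rows 8-15 [p,q,r,s=0001]: 11111111  (ones: 8)
  rows 16-23 [p,q,r,s=0010]: 11111111  (ones: 8)
  rows 24-31 [p,q,r,s=0011]: 11111111  (ones: 8)
  rows 32-39 [p,q,r,s=0100]: 00110011  (ones: 4)
  rows 40-47 [p,q,r,s=0101]: 00110011  (ones: 4)
  rows 48-55 [p,q,r,s=0110]: 00110011  (ones: 4)
  rows 56-63 [p,q,r,s=0111]: 00110011  (ones: 4)
  rows 64-71 [p,q,r,s=1000]: 11111111  (ones: 8)
  rows 72-79 [p,q,r,s=1001]: 11111111  (ones: 8)
  rows 80-87 [p,q,r,s=1010]: 11111111  (ones: 8)
  rows 88-95 [p,q,r,s=1011]: 11111111  (ones: 8)
  rows 96-103 [p,q,r,s=1100]: 00110011  (ones: 4)
  rows 104-111 [p,q,r,s=1101]: 00110011  (ones: 4)
  rows 112-119 [p,q,r,s=1110]: 00110011  (ones: 4)
  rows 120-127 [p,q,r,s=1111]: 00110011  (ones: 4)
Disagreements = 8+8+8+8+4+4+4+4+8+8+8+8+4+4+4+4 = 96

96


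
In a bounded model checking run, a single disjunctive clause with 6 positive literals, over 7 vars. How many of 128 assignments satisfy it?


Step 1: Total=2^7=128
Step 2: Unsat when all 6 false: 2^1=2
Step 3: Sat=128-2=126

126


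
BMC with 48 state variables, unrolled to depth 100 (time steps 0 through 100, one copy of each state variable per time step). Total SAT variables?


BMC unrolls to depth k, creating one copy of each state var for steps 0..k.
Step count = 100 + 1 = 101 (steps 0 through 100)
Vars per step = 48
Total = 48 * 101 = 4848

4848


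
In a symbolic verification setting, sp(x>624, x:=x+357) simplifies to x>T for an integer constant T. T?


Formula: sp(P, x:=E) = exists old_x. (x = E[old_x/x]) AND P[old_x/x] (old_x is the value of x before the assignment; eliminate old_x by solving x = E[old_x/x] for old_x)
Step 1: Precondition P: x>624, i.e. old_x > 624
Step 2: Assignment gives x = old_x + 357, so old_x = x - 357
Step 3: Substitute into P: x - 357 > 624
Step 4: Simplify: x > 624+357 = 981

981


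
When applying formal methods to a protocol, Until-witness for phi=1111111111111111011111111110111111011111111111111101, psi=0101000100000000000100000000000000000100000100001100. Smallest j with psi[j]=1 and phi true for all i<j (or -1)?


(phi U psi) at 0: need smallest j with psi[j]=1 and phi[i]=1 for all i in [0,j).
Scan from step 0:
  step 0: phi=1, psi=0 -> continue
  step 1: psi=1 and phi held for [0,1) -> witness found
Witness step = 1

1


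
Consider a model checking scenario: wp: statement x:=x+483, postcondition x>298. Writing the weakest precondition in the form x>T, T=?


Formula: wp(x:=E, P) = P[E/x] (substitute E for x in postcondition)
Step 1: Postcondition: x>298
Step 2: Substitute x+483 for x: x+483>298
Step 3: Solve for x: x > 298-483 = -185

-185


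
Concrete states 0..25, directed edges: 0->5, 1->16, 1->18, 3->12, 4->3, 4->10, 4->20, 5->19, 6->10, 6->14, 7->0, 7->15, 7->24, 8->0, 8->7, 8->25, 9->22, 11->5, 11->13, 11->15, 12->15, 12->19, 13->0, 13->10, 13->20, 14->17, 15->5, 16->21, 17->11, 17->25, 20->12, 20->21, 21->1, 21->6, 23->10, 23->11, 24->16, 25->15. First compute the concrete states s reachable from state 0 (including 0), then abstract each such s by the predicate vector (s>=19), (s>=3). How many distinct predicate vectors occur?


BFS from 0:
Concrete reachable: {0, 5, 19}
Abstract via predicates (s>=19), (s>=3):
  (0,0) <- {0}
  (0,1) <- {5}
  (1,1) <- {19}
Distinct abstract states = 3

3


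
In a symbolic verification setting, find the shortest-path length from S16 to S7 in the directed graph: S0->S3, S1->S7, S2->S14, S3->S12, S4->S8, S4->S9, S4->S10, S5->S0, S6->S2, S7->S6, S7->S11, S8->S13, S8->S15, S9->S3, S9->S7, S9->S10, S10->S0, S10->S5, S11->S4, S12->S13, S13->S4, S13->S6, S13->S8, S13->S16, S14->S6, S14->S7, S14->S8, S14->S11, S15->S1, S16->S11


BFS layer-by-layer from S16:
  dist 0: {S16}
  dist 1: {S11}
  dist 2: {S4}
  dist 3: {S8, S9, S10}
  dist 4: {S0, S3, S5, S7, S13, S15}
  -> S7 reached at distance 4
Shortest path length = 4

4


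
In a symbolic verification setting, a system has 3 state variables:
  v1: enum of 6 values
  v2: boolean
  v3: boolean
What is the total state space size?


State space = product of domain sizes of all variables.
Domain sizes:
  v1 (enum of 6 values): 6
  v2 (boolean): 2
  v3 (boolean): 2
Product = 6 * 2 * 2 = 24

24


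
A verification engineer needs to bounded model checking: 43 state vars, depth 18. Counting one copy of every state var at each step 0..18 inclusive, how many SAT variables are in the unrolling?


BMC unrolls to depth k, creating one copy of each state var for steps 0..k.
Step count = 18 + 1 = 19 (steps 0 through 18)
Vars per step = 43
Total = 43 * 19 = 817

817


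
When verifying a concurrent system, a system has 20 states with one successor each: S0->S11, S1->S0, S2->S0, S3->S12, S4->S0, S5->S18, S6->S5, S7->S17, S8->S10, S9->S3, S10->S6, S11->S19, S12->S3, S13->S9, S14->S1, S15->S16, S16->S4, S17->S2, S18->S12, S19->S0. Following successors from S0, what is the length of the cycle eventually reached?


Trace from S0 until a state repeats:
  S0 -> S11 -> S19 -> S0
S0 first seen at step 0, revisited at step 3.
Cycle length = 3 - 0 = 3

3


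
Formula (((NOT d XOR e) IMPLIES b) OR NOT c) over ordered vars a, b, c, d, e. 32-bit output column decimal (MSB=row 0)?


Formula: (((NOT d XOR e) IMPLIES b) OR NOT c) over a, b, c, d, e (32 rows)
Evaluate each row (bits = a,b,c,d,e, MSB first):
  row 0 [00000]: (((NOT 0 XOR 0) IMPLIES 0) OR NOT 0) -> 1
  row 1 [00001]: (((NOT 0 XOR 1) IMPLIES 0) OR NOT 0) -> 1
  row 2 [00010]: (((NOT 1 XOR 0) IMPLIES 0) OR NOT 0) -> 1
  row 3 [00011]: (((NOT 1 XOR 1) IMPLIES 0) OR NOT 0) -> 1
  row 4 [00100]: (((NOT 0 XOR 0) IMPLIES 0) OR NOT 1) -> 0
  row 5 [00101]: (((NOT 0 XOR 1) IMPLIES 0) OR NOT 1) -> 1
  row 6 [00110]: (((NOT 1 XOR 0) IMPLIES 0) OR NOT 1) -> 1
  row 7 [00111]: (((NOT 1 XOR 1) IMPLIES 0) OR NOT 1) -> 0
  row 8 [01000]: (((NOT 0 XOR 0) IMPLIES 1) OR NOT 0) -> 1
  row 9 [01001]: (((NOT 0 XOR 1) IMPLIES 1) OR NOT 0) -> 1
  row 10 [01010]: (((NOT 1 XOR 0) IMPLIES 1) OR NOT 0) -> 1
  row 11 [01011]: (((NOT 1 XOR 1) IMPLIES 1) OR NOT 0) -> 1
  row 12 [01100]: (((NOT 0 XOR 0) IMPLIES 1) OR NOT 1) -> 1
  row 13 [01101]: (((NOT 0 XOR 1) IMPLIES 1) OR NOT 1) -> 1
  row 14 [01110]: (((NOT 1 XOR 0) IMPLIES 1) OR NOT 1) -> 1
  row 15 [01111]: (((NOT 1 XOR 1) IMPLIES 1) OR NOT 1) -> 1
  row 16 [10000]: (((NOT 0 XOR 0) IMPLIES 0) OR NOT 0) -> 1
  row 17 [10001]: (((NOT 0 XOR 1) IMPLIES 0) OR NOT 0) -> 1
  row 18 [10010]: (((NOT 1 XOR 0) IMPLIES 0) OR NOT 0) -> 1
  row 19 [10011]: (((NOT 1 XOR 1) IMPLIES 0) OR NOT 0) -> 1
  row 20 [10100]: (((NOT 0 XOR 0) IMPLIES 0) OR NOT 1) -> 0
  row 21 [10101]: (((NOT 0 XOR 1) IMPLIES 0) OR NOT 1) -> 1
  row 22 [10110]: (((NOT 1 XOR 0) IMPLIES 0) OR NOT 1) -> 1
  row 23 [10111]: (((NOT 1 XOR 1) IMPLIES 0) OR NOT 1) -> 0
  row 24 [11000]: (((NOT 0 XOR 0) IMPLIES 1) OR NOT 0) -> 1
  row 25 [11001]: (((NOT 0 XOR 1) IMPLIES 1) OR NOT 0) -> 1
  row 26 [11010]: (((NOT 1 XOR 0) IMPLIES 1) OR NOT 0) -> 1
  row 27 [11011]: (((NOT 1 XOR 1) IMPLIES 1) OR NOT 0) -> 1
  row 28 [11100]: (((NOT 0 XOR 0) IMPLIES 1) OR NOT 1) -> 1
  row 29 [11101]: (((NOT 0 XOR 1) IMPLIES 1) OR NOT 1) -> 1
  row 30 [11110]: (((NOT 1 XOR 0) IMPLIES 1) OR NOT 1) -> 1
  row 31 [11111]: (((NOT 1 XOR 1) IMPLIES 1) OR NOT 1) -> 1
Full result column, 4 rows per line (a,b,c fixed per line; d,e runs 00..11 left to right):
  rows 0-3 [a,b,c=000]: 1111  = hex F
  rows 4-7 [a,b,c=001]: 0110  = hex 6
  rows 8-11 [a,b,c=010]: 1111  = hex F
  rows 12-15 [a,b,c=011]: 1111  = hex F
  rows 16-19 [a,b,c=100]: 1111  = hex F
  rows 20-23 [a,b,c=101]: 0110  = hex 6
  rows 24-27 [a,b,c=110]: 1111  = hex F
  rows 28-31 [a,b,c=111]: 1111  = hex F
Output column (row 0 .. row 31) = 11110110111111111111011011111111
Output column grouped in 4s = 1111 0110 1111 1111 1111 0110 1111 1111 = 0xF6FFF6FF
Convert to decimal digit by digit (value = value*16 + digit):
  F -> 15
  15*16 + 6 = 246
  246*16 + 15 (F) = 3951
  3951*16 + 15 (F) = 63231
  63231*16 + 15 (F) = 1011711
  1011711*16 + 6 = 16187382
  16187382*16 + 15 (F) = 258998127
  258998127*16 + 15 (F) = 4143970047
Decimal = 4143970047

4143970047


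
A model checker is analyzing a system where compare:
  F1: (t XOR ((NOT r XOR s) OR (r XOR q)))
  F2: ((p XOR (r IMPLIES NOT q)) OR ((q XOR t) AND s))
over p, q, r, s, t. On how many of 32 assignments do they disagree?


F1 = (t XOR ((NOT r XOR s) OR (r XOR q)))
F2 = ((p XOR (r IMPLIES NOT q)) OR ((q XOR t) AND s))
Evaluate both on each of 32 rows (bits = p,q,r,s,t):
  row 0 [00000]: F1=1 F2=1 -> 0
  row 1 [00001]: F1=0 F2=1 (differ) -> 1
  row 2 [00010]: F1=0 F2=1 (differ) -> 1
  row 3 [00011]: F1=1 F2=1 -> 0
  row 4 [00100]: F1=1 F2=1 -> 0
  row 5 [00101]: F1=0 F2=1 (differ) -> 1
  row 6 [00110]: F1=1 F2=1 -> 0
  row 7 [00111]: F1=0 F2=1 (differ) -> 1
  row 8 [01000]: F1=1 F2=1 -> 0
  row 9 [01001]: F1=0 F2=1 (differ) -> 1
  row 10 [01010]: F1=1 F2=1 -> 0
  row 11 [01011]: F1=0 F2=1 (differ) -> 1
  row 12 [01100]: F1=0 F2=0 -> 0
  row 13 [01101]: F1=1 F2=0 (differ) -> 1
  row 14 [01110]: F1=1 F2=1 -> 0
  row 15 [01111]: F1=0 F2=0 -> 0
  row 16 [10000]: F1=1 F2=0 (differ) -> 1
  row 17 [10001]: F1=0 F2=0 -> 0
  row 18 [10010]: F1=0 F2=0 -> 0
  row 19 [10011]: F1=1 F2=1 -> 0
  row 20 [10100]: F1=1 F2=0 (differ) -> 1
  row 21 [10101]: F1=0 F2=0 -> 0
  row 22 [10110]: F1=1 F2=0 (differ) -> 1
  row 23 [10111]: F1=0 F2=1 (differ) -> 1
  row 24 [11000]: F1=1 F2=0 (differ) -> 1
  row 25 [11001]: F1=0 F2=0 -> 0
  row 26 [11010]: F1=1 F2=1 -> 0
  row 27 [11011]: F1=0 F2=0 -> 0
  row 28 [11100]: F1=0 F2=1 (differ) -> 1
  row 29 [11101]: F1=1 F2=1 -> 0
  row 30 [11110]: F1=1 F2=1 -> 0
  row 31 [11111]: F1=0 F2=1 (differ) -> 1
Full result column, 8 rows per line (p,q fixed per line; r,s,t runs 000..111 left to right):
  rows 0-7 [p,q=00]: 01100101  (ones: 4)
  rows 8-15 [p,q=01]: 01010100  (ones: 3)
  rows 16-23 [p,q=10]: 10001011  (ones: 4)
  rows 24-31 [p,q=11]: 10001001  (ones: 3)
Disagreements = 4+3+4+3 = 14

14


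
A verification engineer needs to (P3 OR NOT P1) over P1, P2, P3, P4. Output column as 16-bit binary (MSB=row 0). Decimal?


Formula: (P3 OR NOT P1) over P1, P2, P3, P4 (16 rows)
Evaluate each row (bits = P1,P2,P3,P4, MSB first):
  row 0 [0000]: (0 OR NOT 0) -> 1
  row 1 [0001]: (0 OR NOT 0) -> 1
  row 2 [0010]: (1 OR NOT 0) -> 1
  row 3 [0011]: (1 OR NOT 0) -> 1
  row 4 [0100]: (0 OR NOT 0) -> 1
  row 5 [0101]: (0 OR NOT 0) -> 1
  row 6 [0110]: (1 OR NOT 0) -> 1
  row 7 [0111]: (1 OR NOT 0) -> 1
  row 8 [1000]: (0 OR NOT 1) -> 0
  row 9 [1001]: (0 OR NOT 1) -> 0
  row 10 [1010]: (1 OR NOT 1) -> 1
  row 11 [1011]: (1 OR NOT 1) -> 1
  row 12 [1100]: (0 OR NOT 1) -> 0
  row 13 [1101]: (0 OR NOT 1) -> 0
  row 14 [1110]: (1 OR NOT 1) -> 1
  row 15 [1111]: (1 OR NOT 1) -> 1
Full result column, 4 rows per line (P1,P2 fixed per line; P3,P4 runs 00..11 left to right):
  rows 0-3 [P1,P2=00]: 1111  = hex F
  rows 4-7 [P1,P2=01]: 1111  = hex F
  rows 8-11 [P1,P2=10]: 0011  = hex 3
  rows 12-15 [P1,P2=11]: 0011  = hex 3
Output column (row 0 .. row 15) = 1111111100110011
Output column grouped in 4s = 1111 1111 0011 0011 = 0xFF33
Convert to decimal digit by digit (value = value*16 + digit):
  F -> 15
  15*16 + 15 (F) = 255
  255*16 + 3 = 4083
  4083*16 + 3 = 65331
Decimal = 65331

65331


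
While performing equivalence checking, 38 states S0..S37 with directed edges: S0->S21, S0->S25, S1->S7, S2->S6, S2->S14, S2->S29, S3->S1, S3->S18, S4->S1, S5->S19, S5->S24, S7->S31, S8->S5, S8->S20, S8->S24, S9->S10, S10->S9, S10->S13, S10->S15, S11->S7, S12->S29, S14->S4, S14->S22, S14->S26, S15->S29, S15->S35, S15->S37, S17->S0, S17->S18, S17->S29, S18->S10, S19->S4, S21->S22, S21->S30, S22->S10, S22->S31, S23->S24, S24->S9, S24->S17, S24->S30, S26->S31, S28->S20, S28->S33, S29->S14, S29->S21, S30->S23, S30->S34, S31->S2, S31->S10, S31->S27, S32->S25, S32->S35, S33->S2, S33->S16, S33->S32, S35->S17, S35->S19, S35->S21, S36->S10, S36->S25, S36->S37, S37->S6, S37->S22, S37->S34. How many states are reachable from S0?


BFS from S0:
  layer 0: {S0}
  layer 1: {S21, S25}
  layer 2: {S22, S30}
  layer 3: {S10, S23, S31, S34}
  layer 4: {S2, S9, S13, S15, S24, S27}
  layer 5: {S6, S14, S17, S29, S35, S37}
  layer 6: {S4, S18, S19, S26}
  layer 7: {S1}
  layer 8: {S7}
Reachable set: {S0, S1, S2, S4, S6, S7, S9, S10, S13, S14, S15, S17, S18, S19, S21, S22, S23, S24, S25, S26, S27, S29, S30, S31, S34, S35, S37}
Count = 27

27


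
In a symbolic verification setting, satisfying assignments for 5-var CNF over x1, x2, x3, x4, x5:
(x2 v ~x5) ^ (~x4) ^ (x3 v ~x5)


CNF with 3 clauses over 5 vars (32 assignments).
An assignment satisfies CNF iff every clause has >=1 true literal.
Check each row (bits = x1,x2,x3,x4,x5; clause T/F shown):
  row 0 [00000]: clauses=TTT -> 1
  row 1 [00001]: clauses=FTF -> 0
  row 2 [00010]: clauses=TFT -> 0
  row 3 [00011]: clauses=FFF -> 0
  row 4 [00100]: clauses=TTT -> 1
  row 5 [00101]: clauses=FTT -> 0
  row 6 [00110]: clauses=TFT -> 0
  row 7 [00111]: clauses=FFT -> 0
  row 8 [01000]: clauses=TTT -> 1
  row 9 [01001]: clauses=TTF -> 0
  row 10 [01010]: clauses=TFT -> 0
  row 11 [01011]: clauses=TFF -> 0
  row 12 [01100]: clauses=TTT -> 1
  row 13 [01101]: clauses=TTT -> 1
  row 14 [01110]: clauses=TFT -> 0
  row 15 [01111]: clauses=TFT -> 0
  row 16 [10000]: clauses=TTT -> 1
  row 17 [10001]: clauses=FTF -> 0
  row 18 [10010]: clauses=TFT -> 0
  row 19 [10011]: clauses=FFF -> 0
  row 20 [10100]: clauses=TTT -> 1
  row 21 [10101]: clauses=FTT -> 0
  row 22 [10110]: clauses=TFT -> 0
  row 23 [10111]: clauses=FFT -> 0
  row 24 [11000]: clauses=TTT -> 1
  row 25 [11001]: clauses=TTF -> 0
  row 26 [11010]: clauses=TFT -> 0
  row 27 [11011]: clauses=TFF -> 0
  row 28 [11100]: clauses=TTT -> 1
  row 29 [11101]: clauses=TTT -> 1
  row 30 [11110]: clauses=TFT -> 0
  row 31 [11111]: clauses=TFT -> 0
Full result column, 8 rows per line (x1,x2 fixed per line; x3,x4,x5 runs 000..111 left to right):
  rows 0-7 [x1,x2=00]: 10001000  (ones: 2)
  rows 8-15 [x1,x2=01]: 10001100  (ones: 3)
  rows 16-23 [x1,x2=10]: 10001000  (ones: 2)
  rows 24-31 [x1,x2=11]: 10001100  (ones: 3)
Satisfying assignments = 2+3+2+3 = 10

10


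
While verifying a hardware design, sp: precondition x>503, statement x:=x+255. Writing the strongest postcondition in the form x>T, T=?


Formula: sp(P, x:=E) = exists old_x. (x = E[old_x/x]) AND P[old_x/x] (old_x is the value of x before the assignment; eliminate old_x by solving x = E[old_x/x] for old_x)
Step 1: Precondition P: x>503, i.e. old_x > 503
Step 2: Assignment gives x = old_x + 255, so old_x = x - 255
Step 3: Substitute into P: x - 255 > 503
Step 4: Simplify: x > 503+255 = 758

758


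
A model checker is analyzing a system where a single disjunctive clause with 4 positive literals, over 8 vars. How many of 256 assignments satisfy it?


Step 1: Total=2^8=256
Step 2: Unsat when all 4 false: 2^4=16
Step 3: Sat=256-16=240

240


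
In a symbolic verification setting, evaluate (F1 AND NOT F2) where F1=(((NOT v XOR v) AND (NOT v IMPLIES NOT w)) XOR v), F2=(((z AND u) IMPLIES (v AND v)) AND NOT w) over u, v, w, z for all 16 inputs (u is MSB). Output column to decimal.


F1 = (((NOT v XOR v) AND (NOT v IMPLIES NOT w)) XOR v)
F2 = (((z AND u) IMPLIES (v AND v)) AND NOT w)
Counterexample to F1=>F2 is where F1=1 and F2=0.
Evaluate each row (bits = u,v,w,z, MSB first):
  row 0 [0000]: F1=1 F2=1 -> F1&~F2 -> 0
  row 1 [0001]: F1=1 F2=1 -> F1&~F2 -> 0
  row 2 [0010]: F1=0 F2=0 -> F1&~F2 -> 0
  row 3 [0011]: F1=0 F2=0 -> F1&~F2 -> 0
  row 4 [0100]: F1=0 F2=1 -> F1&~F2 -> 0
  row 5 [0101]: F1=0 F2=1 -> F1&~F2 -> 0
  row 6 [0110]: F1=0 F2=0 -> F1&~F2 -> 0
  row 7 [0111]: F1=0 F2=0 -> F1&~F2 -> 0
  row 8 [1000]: F1=1 F2=1 -> F1&~F2 -> 0
  row 9 [1001]: F1=1 F2=0 -> F1&~F2 -> 1
  row 10 [1010]: F1=0 F2=0 -> F1&~F2 -> 0
  row 11 [1011]: F1=0 F2=0 -> F1&~F2 -> 0
  row 12 [1100]: F1=0 F2=1 -> F1&~F2 -> 0
  row 13 [1101]: F1=0 F2=1 -> F1&~F2 -> 0
  row 14 [1110]: F1=0 F2=0 -> F1&~F2 -> 0
  row 15 [1111]: F1=0 F2=0 -> F1&~F2 -> 0
Full result column, 4 rows per line (u,v fixed per line; w,z runs 00..11 left to right):
  rows 0-3 [u,v=00]: 0000  = hex 0
  rows 4-7 [u,v=01]: 0000  = hex 0
  rows 8-11 [u,v=10]: 0100  = hex 4
  rows 12-15 [u,v=11]: 0000  = hex 0
Counterexample vector (row 0 .. row 15) = 0000000001000000
Output column grouped in 4s = 0000 0000 0100 0000 = 0x0040
Convert to decimal digit by digit (value = value*16 + digit):
  0 -> 0
  0*16 + 0 = 0
  0*16 + 4 = 4
  4*16 + 0 = 64
Decimal = 64

64


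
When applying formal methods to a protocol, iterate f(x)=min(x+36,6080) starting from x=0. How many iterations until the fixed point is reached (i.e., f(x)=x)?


Step 1: x=0, cap=6080, increment=36
Step 2: x grows by 36 each step until capped at 6080; fixed point is x=6080
Step 3: iterations = ceil(6080/36) = 169

169


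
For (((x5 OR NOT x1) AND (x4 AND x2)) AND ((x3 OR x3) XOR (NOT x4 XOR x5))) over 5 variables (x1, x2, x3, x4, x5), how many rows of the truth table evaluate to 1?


Formula: (((x5 OR NOT x1) AND (x4 AND x2)) AND ((x3 OR x3) XOR (NOT x4 XOR x5))) over 5 vars (32 rows)
Evaluate each row (x1, x2, x3, x4, x5 as bits, MSB first):
  row 0 [00000]: (((0 OR NOT 0) AND (0 AND 0)) AND ((0 OR 0) XOR (NOT 0 XOR 0))) -> 0
  row 1 [00001]: (((1 OR NOT 0) AND (0 AND 0)) AND ((0 OR 0) XOR (NOT 0 XOR 1))) -> 0
  row 2 [00010]: (((0 OR NOT 0) AND (1 AND 0)) AND ((0 OR 0) XOR (NOT 1 XOR 0))) -> 0
  row 3 [00011]: (((1 OR NOT 0) AND (1 AND 0)) AND ((0 OR 0) XOR (NOT 1 XOR 1))) -> 0
  row 4 [00100]: (((0 OR NOT 0) AND (0 AND 0)) AND ((1 OR 1) XOR (NOT 0 XOR 0))) -> 0
  row 5 [00101]: (((1 OR NOT 0) AND (0 AND 0)) AND ((1 OR 1) XOR (NOT 0 XOR 1))) -> 0
  row 6 [00110]: (((0 OR NOT 0) AND (1 AND 0)) AND ((1 OR 1) XOR (NOT 1 XOR 0))) -> 0
  row 7 [00111]: (((1 OR NOT 0) AND (1 AND 0)) AND ((1 OR 1) XOR (NOT 1 XOR 1))) -> 0
  row 8 [01000]: (((0 OR NOT 0) AND (0 AND 1)) AND ((0 OR 0) XOR (NOT 0 XOR 0))) -> 0
  row 9 [01001]: (((1 OR NOT 0) AND (0 AND 1)) AND ((0 OR 0) XOR (NOT 0 XOR 1))) -> 0
  row 10 [01010]: (((0 OR NOT 0) AND (1 AND 1)) AND ((0 OR 0) XOR (NOT 1 XOR 0))) -> 0
  row 11 [01011]: (((1 OR NOT 0) AND (1 AND 1)) AND ((0 OR 0) XOR (NOT 1 XOR 1))) -> 1
  row 12 [01100]: (((0 OR NOT 0) AND (0 AND 1)) AND ((1 OR 1) XOR (NOT 0 XOR 0))) -> 0
  row 13 [01101]: (((1 OR NOT 0) AND (0 AND 1)) AND ((1 OR 1) XOR (NOT 0 XOR 1))) -> 0
  row 14 [01110]: (((0 OR NOT 0) AND (1 AND 1)) AND ((1 OR 1) XOR (NOT 1 XOR 0))) -> 1
  row 15 [01111]: (((1 OR NOT 0) AND (1 AND 1)) AND ((1 OR 1) XOR (NOT 1 XOR 1))) -> 0
  row 16 [10000]: (((0 OR NOT 1) AND (0 AND 0)) AND ((0 OR 0) XOR (NOT 0 XOR 0))) -> 0
  row 17 [10001]: (((1 OR NOT 1) AND (0 AND 0)) AND ((0 OR 0) XOR (NOT 0 XOR 1))) -> 0
  row 18 [10010]: (((0 OR NOT 1) AND (1 AND 0)) AND ((0 OR 0) XOR (NOT 1 XOR 0))) -> 0
  row 19 [10011]: (((1 OR NOT 1) AND (1 AND 0)) AND ((0 OR 0) XOR (NOT 1 XOR 1))) -> 0
  row 20 [10100]: (((0 OR NOT 1) AND (0 AND 0)) AND ((1 OR 1) XOR (NOT 0 XOR 0))) -> 0
  row 21 [10101]: (((1 OR NOT 1) AND (0 AND 0)) AND ((1 OR 1) XOR (NOT 0 XOR 1))) -> 0
  row 22 [10110]: (((0 OR NOT 1) AND (1 AND 0)) AND ((1 OR 1) XOR (NOT 1 XOR 0))) -> 0
  row 23 [10111]: (((1 OR NOT 1) AND (1 AND 0)) AND ((1 OR 1) XOR (NOT 1 XOR 1))) -> 0
  row 24 [11000]: (((0 OR NOT 1) AND (0 AND 1)) AND ((0 OR 0) XOR (NOT 0 XOR 0))) -> 0
  row 25 [11001]: (((1 OR NOT 1) AND (0 AND 1)) AND ((0 OR 0) XOR (NOT 0 XOR 1))) -> 0
  row 26 [11010]: (((0 OR NOT 1) AND (1 AND 1)) AND ((0 OR 0) XOR (NOT 1 XOR 0))) -> 0
  row 27 [11011]: (((1 OR NOT 1) AND (1 AND 1)) AND ((0 OR 0) XOR (NOT 1 XOR 1))) -> 1
  row 28 [11100]: (((0 OR NOT 1) AND (0 AND 1)) AND ((1 OR 1) XOR (NOT 0 XOR 0))) -> 0
  row 29 [11101]: (((1 OR NOT 1) AND (0 AND 1)) AND ((1 OR 1) XOR (NOT 0 XOR 1))) -> 0
  row 30 [11110]: (((0 OR NOT 1) AND (1 AND 1)) AND ((1 OR 1) XOR (NOT 1 XOR 0))) -> 0
  row 31 [11111]: (((1 OR NOT 1) AND (1 AND 1)) AND ((1 OR 1) XOR (NOT 1 XOR 1))) -> 0
Full result column, 8 rows per line (x1,x2 fixed per line; x3,x4,x5 runs 000..111 left to right):
  rows 0-7 [x1,x2=00]: 00000000  (ones: 0)
  rows 8-15 [x1,x2=01]: 00010010  (ones: 2)
  rows 16-23 [x1,x2=10]: 00000000  (ones: 0)
  rows 24-31 [x1,x2=11]: 00010000  (ones: 1)
Count of 1-rows = 0+2+0+1 = 3

3


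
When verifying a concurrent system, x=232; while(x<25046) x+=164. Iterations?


Step 1: x goes from 232 toward 25046 by 164; the body runs while x<25046, so iterations = ceil((bound-start)/step)
Step 2: Distance=24814
Step 3: ceil(24814/164)=152

152


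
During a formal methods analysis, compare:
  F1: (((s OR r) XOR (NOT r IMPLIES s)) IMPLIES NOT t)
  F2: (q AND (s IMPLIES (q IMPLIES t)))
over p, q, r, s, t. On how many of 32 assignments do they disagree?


F1 = (((s OR r) XOR (NOT r IMPLIES s)) IMPLIES NOT t)
F2 = (q AND (s IMPLIES (q IMPLIES t)))
Evaluate both on each of 32 rows (bits = p,q,r,s,t):
  row 0 [00000]: F1=1 F2=0 (differ) -> 1
  row 1 [00001]: F1=1 F2=0 (differ) -> 1
  row 2 [00010]: F1=1 F2=0 (differ) -> 1
  row 3 [00011]: F1=1 F2=0 (differ) -> 1
  row 4 [00100]: F1=1 F2=0 (differ) -> 1
  row 5 [00101]: F1=1 F2=0 (differ) -> 1
  row 6 [00110]: F1=1 F2=0 (differ) -> 1
  row 7 [00111]: F1=1 F2=0 (differ) -> 1
  row 8 [01000]: F1=1 F2=1 -> 0
  row 9 [01001]: F1=1 F2=1 -> 0
  row 10 [01010]: F1=1 F2=0 (differ) -> 1
  row 11 [01011]: F1=1 F2=1 -> 0
  row 12 [01100]: F1=1 F2=1 -> 0
  row 13 [01101]: F1=1 F2=1 -> 0
  row 14 [01110]: F1=1 F2=0 (differ) -> 1
  row 15 [01111]: F1=1 F2=1 -> 0
  row 16 [10000]: F1=1 F2=0 (differ) -> 1
  row 17 [10001]: F1=1 F2=0 (differ) -> 1
  row 18 [10010]: F1=1 F2=0 (differ) -> 1
  row 19 [10011]: F1=1 F2=0 (differ) -> 1
  row 20 [10100]: F1=1 F2=0 (differ) -> 1
  row 21 [10101]: F1=1 F2=0 (differ) -> 1
  row 22 [10110]: F1=1 F2=0 (differ) -> 1
  row 23 [10111]: F1=1 F2=0 (differ) -> 1
  row 24 [11000]: F1=1 F2=1 -> 0
  row 25 [11001]: F1=1 F2=1 -> 0
  row 26 [11010]: F1=1 F2=0 (differ) -> 1
  row 27 [11011]: F1=1 F2=1 -> 0
  row 28 [11100]: F1=1 F2=1 -> 0
  row 29 [11101]: F1=1 F2=1 -> 0
  row 30 [11110]: F1=1 F2=0 (differ) -> 1
  row 31 [11111]: F1=1 F2=1 -> 0
Full result column, 8 rows per line (p,q fixed per line; r,s,t runs 000..111 left to right):
  rows 0-7 [p,q=00]: 11111111  (ones: 8)
  rows 8-15 [p,q=01]: 00100010  (ones: 2)
  rows 16-23 [p,q=10]: 11111111  (ones: 8)
  rows 24-31 [p,q=11]: 00100010  (ones: 2)
Disagreements = 8+2+8+2 = 20

20


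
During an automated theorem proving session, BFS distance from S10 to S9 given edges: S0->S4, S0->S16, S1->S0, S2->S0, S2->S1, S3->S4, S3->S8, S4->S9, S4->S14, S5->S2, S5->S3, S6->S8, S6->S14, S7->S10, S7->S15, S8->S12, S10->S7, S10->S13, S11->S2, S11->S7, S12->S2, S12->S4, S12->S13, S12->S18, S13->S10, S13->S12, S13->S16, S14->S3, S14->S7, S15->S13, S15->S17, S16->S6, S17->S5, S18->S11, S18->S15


BFS layer-by-layer from S10:
  dist 0: {S10}
  dist 1: {S7, S13}
  dist 2: {S12, S15, S16}
  dist 3: {S2, S4, S6, S17, S18}
  dist 4: {S0, S1, S5, S8, S9, S11, S14}
  -> S9 reached at distance 4
Shortest path length = 4

4


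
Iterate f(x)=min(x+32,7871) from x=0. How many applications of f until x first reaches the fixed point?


Step 1: x=0, cap=7871, increment=32
Step 2: x grows by 32 each step until capped at 7871; fixed point is x=7871
Step 3: iterations = ceil(7871/32) = 246

246


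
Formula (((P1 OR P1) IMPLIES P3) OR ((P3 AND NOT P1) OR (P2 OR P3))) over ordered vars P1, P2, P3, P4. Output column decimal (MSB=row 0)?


Formula: (((P1 OR P1) IMPLIES P3) OR ((P3 AND NOT P1) OR (P2 OR P3))) over P1, P2, P3, P4 (16 rows)
Evaluate each row (bits = P1,P2,P3,P4, MSB first):
  row 0 [0000]: (((0 OR 0) IMPLIES 0) OR ((0 AND NOT 0) OR (0 OR 0))) -> 1
  row 1 [0001]: (((0 OR 0) IMPLIES 0) OR ((0 AND NOT 0) OR (0 OR 0))) -> 1
  row 2 [0010]: (((0 OR 0) IMPLIES 1) OR ((1 AND NOT 0) OR (0 OR 1))) -> 1
  row 3 [0011]: (((0 OR 0) IMPLIES 1) OR ((1 AND NOT 0) OR (0 OR 1))) -> 1
  row 4 [0100]: (((0 OR 0) IMPLIES 0) OR ((0 AND NOT 0) OR (1 OR 0))) -> 1
  row 5 [0101]: (((0 OR 0) IMPLIES 0) OR ((0 AND NOT 0) OR (1 OR 0))) -> 1
  row 6 [0110]: (((0 OR 0) IMPLIES 1) OR ((1 AND NOT 0) OR (1 OR 1))) -> 1
  row 7 [0111]: (((0 OR 0) IMPLIES 1) OR ((1 AND NOT 0) OR (1 OR 1))) -> 1
  row 8 [1000]: (((1 OR 1) IMPLIES 0) OR ((0 AND NOT 1) OR (0 OR 0))) -> 0
  row 9 [1001]: (((1 OR 1) IMPLIES 0) OR ((0 AND NOT 1) OR (0 OR 0))) -> 0
  row 10 [1010]: (((1 OR 1) IMPLIES 1) OR ((1 AND NOT 1) OR (0 OR 1))) -> 1
  row 11 [1011]: (((1 OR 1) IMPLIES 1) OR ((1 AND NOT 1) OR (0 OR 1))) -> 1
  row 12 [1100]: (((1 OR 1) IMPLIES 0) OR ((0 AND NOT 1) OR (1 OR 0))) -> 1
  row 13 [1101]: (((1 OR 1) IMPLIES 0) OR ((0 AND NOT 1) OR (1 OR 0))) -> 1
  row 14 [1110]: (((1 OR 1) IMPLIES 1) OR ((1 AND NOT 1) OR (1 OR 1))) -> 1
  row 15 [1111]: (((1 OR 1) IMPLIES 1) OR ((1 AND NOT 1) OR (1 OR 1))) -> 1
Full result column, 4 rows per line (P1,P2 fixed per line; P3,P4 runs 00..11 left to right):
  rows 0-3 [P1,P2=00]: 1111  = hex F
  rows 4-7 [P1,P2=01]: 1111  = hex F
  rows 8-11 [P1,P2=10]: 0011  = hex 3
  rows 12-15 [P1,P2=11]: 1111  = hex F
Output column (row 0 .. row 15) = 1111111100111111
Output column grouped in 4s = 1111 1111 0011 1111 = 0xFF3F
Convert to decimal digit by digit (value = value*16 + digit):
  F -> 15
  15*16 + 15 (F) = 255
  255*16 + 3 = 4083
  4083*16 + 15 (F) = 65343
Decimal = 65343

65343


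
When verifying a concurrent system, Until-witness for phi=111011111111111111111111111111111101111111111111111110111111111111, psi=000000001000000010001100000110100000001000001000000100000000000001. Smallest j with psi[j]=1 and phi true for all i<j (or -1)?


(phi U psi) at 0: need smallest j with psi[j]=1 and phi[i]=1 for all i in [0,j).
Scan from step 0:
  step 0: phi=1, psi=0 -> continue
  step 1: phi=1, psi=0 -> continue
  step 2: phi=1, psi=0 -> continue
  step 3: phi=0 -> phi-prefix broken from here
  step 8: psi=1 but phi already failed -> not a witness
  step 16: psi=1 but phi already failed -> not a witness
  step 20: psi=1 but phi already failed -> not a witness
  step 21: psi=1 but phi already failed -> not a witness
  step 27: psi=1 but phi already failed -> not a witness
  step 28: psi=1 but phi already failed -> not a witness
  step 30: psi=1 but phi already failed -> not a witness
  step 38: psi=1 but phi already failed -> not a witness
  step 44: psi=1 but phi already failed -> not a witness
  step 51: psi=1 but phi already failed -> not a witness
  step 65: psi=1 but phi already failed -> not a witness
  end of trace: no witness -> -1
Witness step = -1

-1
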